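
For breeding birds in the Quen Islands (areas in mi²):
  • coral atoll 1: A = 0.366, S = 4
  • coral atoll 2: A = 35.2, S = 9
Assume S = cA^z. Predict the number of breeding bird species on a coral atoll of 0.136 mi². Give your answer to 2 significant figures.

3.4

z = ln(9/4) / ln(35.2/0.366) = 0.8109 / 4.5662 = 0.1776
c = 4 / 0.366^0.1776 = 4 / 0.8365 = 4.782
S₃ = 4.782 × 0.136^0.1776 = 4.782 × 0.7017 ≈ 3.355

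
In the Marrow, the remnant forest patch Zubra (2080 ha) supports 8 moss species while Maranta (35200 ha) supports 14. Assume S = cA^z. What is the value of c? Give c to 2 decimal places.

1.76

z = ln(S₂/S₁) / ln(A₂/A₁) = ln(14/8) / ln(35200/2080) = 0.5596 / 2.8287 = 0.1978
c = S₁ / A₁^z = 8 / 2080^0.1978 = 8 / 4.534 = 1.765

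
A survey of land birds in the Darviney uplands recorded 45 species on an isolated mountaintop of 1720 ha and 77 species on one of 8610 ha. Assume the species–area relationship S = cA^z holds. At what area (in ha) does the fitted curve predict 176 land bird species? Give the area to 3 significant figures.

z = ln(77/45) / ln(8610/1720) = 0.5371 / 1.6106 = 0.3335
c = 45 / 1720^0.3335 = 45 / 12 = 3.751
A = (176/3.751)^(1/0.3335) ⇒ ln A = ln(46.92)/0.3335 = 11.5394
A = e^11.5394 ≈ 102687 ha

103000 ha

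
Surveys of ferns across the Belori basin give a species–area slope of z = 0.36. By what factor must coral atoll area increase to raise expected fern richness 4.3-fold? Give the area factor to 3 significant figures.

(A₂/A₁)^0.36 = 4.3, so A₂/A₁ = 4.3^(1/0.36) = 4.3^2.778
ln(A₂/A₁) = ln 4.3 / 0.36 = 1.4586 / 0.36 = 4.0517
A₂/A₁ = e^4.0517 ≈ 57.5

57.5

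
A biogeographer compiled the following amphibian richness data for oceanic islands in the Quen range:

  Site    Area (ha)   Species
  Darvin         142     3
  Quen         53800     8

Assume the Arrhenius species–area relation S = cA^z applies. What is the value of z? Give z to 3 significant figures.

Taking logs: ln S = ln c + z ln A, so z = (ln S₂ − ln S₁)/(ln A₂ − ln A₁).
z = ln(8/3) / ln(53800/142) = ln(2.667) / ln(378.9) = 0.9808 / 5.9372 = 0.1652

0.165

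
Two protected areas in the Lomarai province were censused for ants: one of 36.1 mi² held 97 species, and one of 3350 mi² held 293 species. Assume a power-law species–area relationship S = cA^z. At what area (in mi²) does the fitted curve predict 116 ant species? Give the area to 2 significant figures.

75 mi²

z = ln(293/97) / ln(3350/36.1) = 1.1055 / 4.5304 = 0.2440
c = 97 / 36.1^0.2440 = 97 / 2.399 = 40.43
A = (116/40.43)^(1/0.2440) ⇒ ln A = ln(2.869)/0.2440 = 4.3194
A = e^4.3194 ≈ 75.14 mi²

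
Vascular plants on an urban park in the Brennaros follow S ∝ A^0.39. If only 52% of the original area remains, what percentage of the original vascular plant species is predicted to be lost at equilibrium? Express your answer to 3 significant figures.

22.5%

S_new/S_old = (A_new/A_old)^z = 0.52^0.39
= exp(0.39 × ln 0.52) = exp(0.39 × -0.6539) = exp(-0.2550) ≈ 0.7749
Fraction lost = 1 − 0.7749 = 0.2251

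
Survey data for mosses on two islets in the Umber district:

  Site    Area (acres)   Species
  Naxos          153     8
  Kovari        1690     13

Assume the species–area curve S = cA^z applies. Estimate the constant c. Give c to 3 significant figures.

2.89

z = ln(S₂/S₁) / ln(A₂/A₁) = ln(13/8) / ln(1690/153) = 0.4855 / 2.4020 = 0.2021
c = S₁ / A₁^z = 8 / 153^0.2021 = 8 / 2.764 = 2.894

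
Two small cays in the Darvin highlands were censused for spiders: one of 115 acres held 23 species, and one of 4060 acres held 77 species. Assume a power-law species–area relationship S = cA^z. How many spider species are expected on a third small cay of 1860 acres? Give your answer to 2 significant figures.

59

z = ln(77/23) / ln(4060/115) = 1.2083 / 3.5640 = 0.3390
c = 23 / 115^0.3390 = 23 / 4.996 = 4.603
S₃ = 4.603 × 1860^0.3390 = 4.603 × 12.84 ≈ 59.1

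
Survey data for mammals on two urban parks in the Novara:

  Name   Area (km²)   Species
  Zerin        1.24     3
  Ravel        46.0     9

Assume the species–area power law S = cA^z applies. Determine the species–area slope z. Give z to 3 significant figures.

0.304

Taking logs: ln S = ln c + z ln A, so z = (ln S₂ − ln S₁)/(ln A₂ − ln A₁).
z = ln(9/3) / ln(46/1.24) = ln(3) / ln(37.1) = 1.0986 / 3.6135 = 0.3040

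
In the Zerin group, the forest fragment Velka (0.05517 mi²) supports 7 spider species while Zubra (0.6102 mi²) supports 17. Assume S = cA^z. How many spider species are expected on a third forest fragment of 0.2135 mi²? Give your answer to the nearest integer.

z = ln(17/7) / ln(0.6102/0.05517) = 0.8873 / 2.4034 = 0.3692
c = 7 / 0.05517^0.3692 = 7 / 0.3431 = 20.4
S₃ = 20.4 × 0.2135^0.3692 = 20.4 × 0.5655 ≈ 11.54

12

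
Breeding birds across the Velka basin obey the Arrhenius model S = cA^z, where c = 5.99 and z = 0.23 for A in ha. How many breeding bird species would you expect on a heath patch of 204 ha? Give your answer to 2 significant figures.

S = 5.99 × 204^0.23 = 5.99 × 3.398 ≈ 20.35

20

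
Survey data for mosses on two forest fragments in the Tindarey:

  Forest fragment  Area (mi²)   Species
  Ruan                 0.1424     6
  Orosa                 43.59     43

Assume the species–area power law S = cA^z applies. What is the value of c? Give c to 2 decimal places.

z = ln(S₂/S₁) / ln(A₂/A₁) = ln(43/6) / ln(43.59/0.1424) = 1.9694 / 5.7239 = 0.3441
c = S₁ / A₁^z = 6 / 0.1424^0.3441 = 6 / 0.5114 = 11.73

11.73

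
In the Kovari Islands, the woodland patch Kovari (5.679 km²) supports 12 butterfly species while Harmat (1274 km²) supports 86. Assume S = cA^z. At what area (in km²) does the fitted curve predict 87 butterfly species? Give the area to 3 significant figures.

z = ln(86/12) / ln(1274/5.679) = 1.9694 / 5.4131 = 0.3638
c = 12 / 5.679^0.3638 = 12 / 1.881 = 6.379
A = (87/6.379)^(1/0.3638) ⇒ ln A = ln(13.64)/0.3638 = 7.1817
A = e^7.1817 ≈ 1315 km²

1320 km²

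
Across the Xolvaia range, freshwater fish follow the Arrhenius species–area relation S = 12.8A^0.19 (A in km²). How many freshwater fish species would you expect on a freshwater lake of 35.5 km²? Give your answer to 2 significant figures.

S = 12.8 × 35.5^0.19 = 12.8 × 1.97 ≈ 25.22

25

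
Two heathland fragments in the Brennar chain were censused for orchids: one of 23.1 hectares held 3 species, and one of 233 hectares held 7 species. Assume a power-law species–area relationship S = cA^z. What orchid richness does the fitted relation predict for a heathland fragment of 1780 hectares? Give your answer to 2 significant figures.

15

z = ln(7/3) / ln(233/23.1) = 0.8473 / 2.3112 = 0.3666
c = 3 / 23.1^0.3666 = 3 / 3.162 = 0.9489
S₃ = 0.9489 × 1780^0.3666 = 0.9489 × 15.55 ≈ 14.75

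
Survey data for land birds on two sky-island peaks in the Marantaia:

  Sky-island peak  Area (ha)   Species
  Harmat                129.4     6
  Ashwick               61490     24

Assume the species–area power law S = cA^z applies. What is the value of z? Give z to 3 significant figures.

Taking logs: ln S = ln c + z ln A, so z = (ln S₂ − ln S₁)/(ln A₂ − ln A₁).
z = ln(24/6) / ln(61490/129.4) = ln(4) / ln(475.2) = 1.3863 / 6.1637 = 0.2249

0.225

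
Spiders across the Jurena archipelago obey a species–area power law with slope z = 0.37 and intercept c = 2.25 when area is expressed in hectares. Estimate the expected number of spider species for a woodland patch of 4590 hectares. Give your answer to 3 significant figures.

S = 2.25 × 4590^0.37
ln S = ln 2.25 + 0.37 × ln 4590 = 0.8109 + 0.37 × 8.4316 = 3.9306
S = e^3.9306 ≈ 50.94

50.9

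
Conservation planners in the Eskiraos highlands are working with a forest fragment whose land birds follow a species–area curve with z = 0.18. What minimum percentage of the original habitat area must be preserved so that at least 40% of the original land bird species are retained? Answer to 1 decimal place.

Need (A_new/A_old)^0.18 = 0.4, so A_new/A_old = 0.4^(1/0.18) = 0.4^5.556
ln(A_new/A_old) = ln 0.4 / 0.18 = -0.9163 / 0.18 = -5.0905
A_new/A_old = e^-5.0905 ≈ 0.006155

0.6%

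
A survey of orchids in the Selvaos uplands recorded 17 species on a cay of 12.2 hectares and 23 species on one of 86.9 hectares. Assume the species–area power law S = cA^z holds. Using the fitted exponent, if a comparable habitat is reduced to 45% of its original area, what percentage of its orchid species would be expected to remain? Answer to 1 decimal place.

z = ln(23/17) / ln(86.9/12.2) = 0.3023 / 1.9633 = 0.1540
S_new/S_old = (A_new/A_old)^z = 0.45^0.1540 = exp(0.1540 × -0.7985) = 0.8843

88.4%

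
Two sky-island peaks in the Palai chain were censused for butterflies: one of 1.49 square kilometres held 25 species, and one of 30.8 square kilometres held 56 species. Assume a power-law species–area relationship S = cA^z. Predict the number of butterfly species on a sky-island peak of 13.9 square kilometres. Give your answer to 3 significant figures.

45.3

z = ln(56/25) / ln(30.8/1.49) = 0.8065 / 3.0287 = 0.2663
c = 25 / 1.49^0.2663 = 25 / 1.112 = 22.48
S₃ = 22.48 × 13.9^0.2663 = 22.48 × 2.015 ≈ 45.31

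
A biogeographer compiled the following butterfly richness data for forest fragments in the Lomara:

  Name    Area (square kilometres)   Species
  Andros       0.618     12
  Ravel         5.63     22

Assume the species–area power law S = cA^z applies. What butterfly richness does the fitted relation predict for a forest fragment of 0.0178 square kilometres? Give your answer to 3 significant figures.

z = ln(22/12) / ln(5.63/0.618) = 0.6061 / 2.2094 = 0.2743
c = 12 / 0.618^0.2743 = 12 / 0.8763 = 13.69
S₃ = 13.69 × 0.0178^0.2743 = 13.69 × 0.3311 ≈ 4.535

4.53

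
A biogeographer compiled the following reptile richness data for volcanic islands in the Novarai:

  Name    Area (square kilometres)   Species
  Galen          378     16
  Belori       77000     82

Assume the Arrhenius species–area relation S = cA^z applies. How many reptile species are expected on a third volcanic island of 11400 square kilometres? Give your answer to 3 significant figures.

45.6

z = ln(82/16) / ln(77000/378) = 1.6341 / 5.3167 = 0.3074
c = 16 / 378^0.3074 = 16 / 6.198 = 2.582
S₃ = 2.582 × 11400^0.3074 = 2.582 × 17.66 ≈ 45.59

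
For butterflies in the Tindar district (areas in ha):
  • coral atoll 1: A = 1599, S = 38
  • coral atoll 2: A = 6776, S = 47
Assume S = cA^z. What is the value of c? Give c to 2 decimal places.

z = ln(S₂/S₁) / ln(A₂/A₁) = ln(47/38) / ln(6776/1599) = 0.2126 / 1.4440 = 0.1472
c = S₁ / A₁^z = 38 / 1599^0.1472 = 38 / 2.962 = 12.83

12.83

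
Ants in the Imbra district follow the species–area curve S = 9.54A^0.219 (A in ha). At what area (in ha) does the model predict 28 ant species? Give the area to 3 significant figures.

28 = 9.54 × A^0.219  ⇒  A^0.219 = 28/9.54 = 2.935
ln A = ln(2.935) / 0.219 = 1.0767 / 0.219 = 4.9165
A = e^4.9165 ≈ 136.5 ha

137 ha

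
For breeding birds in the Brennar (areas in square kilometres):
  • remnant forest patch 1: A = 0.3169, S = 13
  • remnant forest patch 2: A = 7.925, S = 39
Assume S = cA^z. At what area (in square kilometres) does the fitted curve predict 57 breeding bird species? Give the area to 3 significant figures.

z = ln(39/13) / ln(7.925/0.3169) = 1.0986 / 3.2192 = 0.3413
c = 13 / 0.3169^0.3413 = 13 / 0.6756 = 19.24
A = (57/19.24)^(1/0.3413) ⇒ ln A = ln(2.962)/0.3413 = 3.1820
A = e^3.1820 ≈ 24.1 square kilometres

24.1 square kilometres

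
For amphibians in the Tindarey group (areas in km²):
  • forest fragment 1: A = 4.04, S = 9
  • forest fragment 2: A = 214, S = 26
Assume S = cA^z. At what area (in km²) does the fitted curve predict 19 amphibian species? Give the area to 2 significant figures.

z = ln(26/9) / ln(214/4.04) = 1.0609 / 3.9697 = 0.2672
c = 9 / 4.04^0.2672 = 9 / 1.452 = 6.197
A = (19/6.197)^(1/0.2672) ⇒ ln A = ln(3.066)/0.2672 = 4.1923
A = e^4.1923 ≈ 66.17 km²

66 km²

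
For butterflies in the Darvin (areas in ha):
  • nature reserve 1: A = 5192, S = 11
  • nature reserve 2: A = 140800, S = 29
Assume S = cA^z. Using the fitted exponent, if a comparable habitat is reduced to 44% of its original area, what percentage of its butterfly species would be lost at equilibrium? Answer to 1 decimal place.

21.4%

z = ln(29/11) / ln(140800/5192) = 0.9694 / 3.3002 = 0.2937
S_new/S_old = (A_new/A_old)^z = 0.44^0.2937 = exp(0.2937 × -0.8210) = 0.7857
Fraction lost = 1 − 0.7857 = 0.2143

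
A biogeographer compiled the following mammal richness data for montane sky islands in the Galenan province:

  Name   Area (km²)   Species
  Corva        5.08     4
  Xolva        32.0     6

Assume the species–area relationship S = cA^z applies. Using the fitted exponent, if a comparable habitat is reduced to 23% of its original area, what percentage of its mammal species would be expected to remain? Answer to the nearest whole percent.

z = ln(6/4) / ln(32/5.08) = 0.4055 / 1.8404 = 0.2203
S_new/S_old = (A_new/A_old)^z = 0.23^0.2203 = exp(0.2203 × -1.4697) = 0.7234

72%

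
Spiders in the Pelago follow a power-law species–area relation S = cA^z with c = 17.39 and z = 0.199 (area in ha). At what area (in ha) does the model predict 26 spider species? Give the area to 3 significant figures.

7.55 ha

26 = 17.39 × A^0.199  ⇒  A^0.199 = 26/17.39 = 1.495
ln A = ln(1.495) / 0.199 = 0.4022 / 0.199 = 2.0211
A = e^2.0211 ≈ 7.547 ha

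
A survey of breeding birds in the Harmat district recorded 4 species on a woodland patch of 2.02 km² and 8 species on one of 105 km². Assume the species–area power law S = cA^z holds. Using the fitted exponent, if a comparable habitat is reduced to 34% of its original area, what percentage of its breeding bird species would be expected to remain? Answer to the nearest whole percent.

z = ln(8/4) / ln(105/2.02) = 0.6931 / 3.9509 = 0.1754
S_new/S_old = (A_new/A_old)^z = 0.34^0.1754 = exp(0.1754 × -1.0788) = 0.8276

83%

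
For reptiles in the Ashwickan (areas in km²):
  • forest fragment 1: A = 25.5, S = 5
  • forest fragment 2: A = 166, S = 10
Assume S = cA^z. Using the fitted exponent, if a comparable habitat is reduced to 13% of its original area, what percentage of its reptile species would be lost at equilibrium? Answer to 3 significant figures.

z = ln(10/5) / ln(166/25.5) = 0.6931 / 1.8733 = 0.3700
S_new/S_old = (A_new/A_old)^z = 0.13^0.3700 = exp(0.3700 × -2.0402) = 0.4701
Fraction lost = 1 − 0.4701 = 0.5299

53.0%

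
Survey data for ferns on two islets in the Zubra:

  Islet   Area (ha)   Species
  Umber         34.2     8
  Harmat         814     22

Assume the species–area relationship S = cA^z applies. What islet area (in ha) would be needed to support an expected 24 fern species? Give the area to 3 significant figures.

z = ln(22/8) / ln(814/34.2) = 1.0116 / 3.1697 = 0.3191
c = 8 / 34.2^0.3191 = 8 / 3.087 = 2.591
A = (24/2.591)^(1/0.3191) ⇒ ln A = ln(9.262)/0.3191 = 6.9746
A = e^6.9746 ≈ 1069 ha

1070 ha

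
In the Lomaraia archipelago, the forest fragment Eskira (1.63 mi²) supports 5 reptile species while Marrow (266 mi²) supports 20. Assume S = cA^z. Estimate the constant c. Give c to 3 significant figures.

4.38

z = ln(S₂/S₁) / ln(A₂/A₁) = ln(20/5) / ln(266/1.63) = 1.3863 / 5.0949 = 0.2721
c = S₁ / A₁^z = 5 / 1.63^0.2721 = 5 / 1.142 = 4.378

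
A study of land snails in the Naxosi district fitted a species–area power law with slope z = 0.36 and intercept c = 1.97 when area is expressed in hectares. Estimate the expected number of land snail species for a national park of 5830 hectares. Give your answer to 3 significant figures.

44.7

S = 1.97 × 5830^0.36 = 1.97 × 22.68 ≈ 44.68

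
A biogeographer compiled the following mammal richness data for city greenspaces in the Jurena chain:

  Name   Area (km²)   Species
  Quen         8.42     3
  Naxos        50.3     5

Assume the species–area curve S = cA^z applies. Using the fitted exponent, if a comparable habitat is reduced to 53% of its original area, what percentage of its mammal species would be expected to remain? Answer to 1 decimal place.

z = ln(5/3) / ln(50.3/8.42) = 0.5108 / 1.7874 = 0.2858
S_new/S_old = (A_new/A_old)^z = 0.53^0.2858 = exp(0.2858 × -0.6349) = 0.8341

83.4%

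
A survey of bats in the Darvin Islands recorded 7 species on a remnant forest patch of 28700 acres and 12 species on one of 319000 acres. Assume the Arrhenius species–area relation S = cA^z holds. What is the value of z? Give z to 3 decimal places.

0.224

Taking logs: ln S = ln c + z ln A, so z = (ln S₂ − ln S₁)/(ln A₂ − ln A₁).
z = ln(12/7) / ln(319000/28700) = ln(1.714) / ln(11.11) = 0.5390 / 2.4083 = 0.2238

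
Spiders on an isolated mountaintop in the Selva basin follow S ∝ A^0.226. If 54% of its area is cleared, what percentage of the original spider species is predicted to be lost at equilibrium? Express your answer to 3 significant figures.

16.1%

S_new/S_old = (A_new/A_old)^z = 0.46^0.226
= exp(0.226 × ln 0.46) = exp(0.226 × -0.7765) = exp(-0.1755) ≈ 0.839
Fraction lost = 1 − 0.839 = 0.161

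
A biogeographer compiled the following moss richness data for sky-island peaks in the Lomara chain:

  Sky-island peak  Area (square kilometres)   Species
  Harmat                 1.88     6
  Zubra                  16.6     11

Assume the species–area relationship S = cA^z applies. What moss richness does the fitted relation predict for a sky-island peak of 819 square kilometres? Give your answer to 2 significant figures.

z = ln(11/6) / ln(16.6/1.88) = 0.6061 / 2.1781 = 0.2783
c = 6 / 1.88^0.2783 = 6 / 1.192 = 5.033
S₃ = 5.033 × 819^0.2783 = 5.033 × 6.467 ≈ 32.55

33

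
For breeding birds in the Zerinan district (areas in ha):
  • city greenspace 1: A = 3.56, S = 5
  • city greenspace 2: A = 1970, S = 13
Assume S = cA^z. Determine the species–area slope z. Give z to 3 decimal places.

0.151

Taking logs: ln S = ln c + z ln A, so z = (ln S₂ − ln S₁)/(ln A₂ − ln A₁).
z = ln(13/5) / ln(1970/3.56) = ln(2.6) / ln(553.4) = 0.9555 / 6.3160 = 0.1513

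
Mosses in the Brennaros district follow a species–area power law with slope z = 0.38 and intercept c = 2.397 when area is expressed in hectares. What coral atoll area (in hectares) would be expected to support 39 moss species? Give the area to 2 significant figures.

1500 hectares

39 = 2.397 × A^0.38  ⇒  A^0.38 = 39/2.397 = 16.27
ln A = ln(16.27) / 0.38 = 2.7893 / 0.38 = 7.3404
A = e^7.3404 ≈ 1541 hectares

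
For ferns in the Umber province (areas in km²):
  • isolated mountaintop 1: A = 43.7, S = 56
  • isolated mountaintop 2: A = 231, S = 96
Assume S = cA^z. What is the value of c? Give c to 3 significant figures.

16.5

z = ln(S₂/S₁) / ln(A₂/A₁) = ln(96/56) / ln(231/43.7) = 0.5390 / 1.6651 = 0.3237
c = S₁ / A₁^z = 56 / 43.7^0.3237 = 56 / 3.397 = 16.49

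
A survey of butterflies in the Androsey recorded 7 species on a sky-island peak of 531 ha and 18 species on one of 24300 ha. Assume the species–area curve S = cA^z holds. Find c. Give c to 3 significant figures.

1.49

z = ln(S₂/S₁) / ln(A₂/A₁) = ln(18/7) / ln(24300/531) = 0.9445 / 3.8235 = 0.2470
c = S₁ / A₁^z = 7 / 531^0.2470 = 7 / 4.711 = 1.486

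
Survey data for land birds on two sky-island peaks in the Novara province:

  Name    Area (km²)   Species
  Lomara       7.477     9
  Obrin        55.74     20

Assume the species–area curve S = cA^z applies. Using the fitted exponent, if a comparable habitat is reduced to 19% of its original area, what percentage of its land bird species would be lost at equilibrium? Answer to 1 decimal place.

48.3%

z = ln(20/9) / ln(55.74/7.477) = 0.7985 / 2.0089 = 0.3975
S_new/S_old = (A_new/A_old)^z = 0.19^0.3975 = exp(0.3975 × -1.6607) = 0.5168
Fraction lost = 1 − 0.5168 = 0.4832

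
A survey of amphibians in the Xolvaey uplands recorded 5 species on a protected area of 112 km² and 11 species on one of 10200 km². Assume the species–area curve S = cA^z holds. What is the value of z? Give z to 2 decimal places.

Taking logs: ln S = ln c + z ln A, so z = (ln S₂ − ln S₁)/(ln A₂ − ln A₁).
z = ln(11/5) / ln(10200/112) = ln(2.2) / ln(91.07) = 0.7885 / 4.5116 = 0.1748

0.17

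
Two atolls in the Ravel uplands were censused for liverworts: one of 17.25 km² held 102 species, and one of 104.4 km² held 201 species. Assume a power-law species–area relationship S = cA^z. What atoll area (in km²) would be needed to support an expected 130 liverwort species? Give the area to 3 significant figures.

z = ln(201/102) / ln(104.4/17.25) = 0.6783 / 1.8004 = 0.3768
c = 102 / 17.25^0.3768 = 102 / 2.924 = 34.88
A = (130/34.88)^(1/0.3768) ⇒ ln A = ln(3.727)/0.3768 = 3.4916
A = e^3.4916 ≈ 32.84 km²

32.8 km²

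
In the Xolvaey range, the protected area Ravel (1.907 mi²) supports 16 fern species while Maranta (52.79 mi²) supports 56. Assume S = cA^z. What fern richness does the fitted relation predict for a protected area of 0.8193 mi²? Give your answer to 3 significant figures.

11.6

z = ln(56/16) / ln(52.79/1.907) = 1.2528 / 3.3208 = 0.3772
c = 16 / 1.907^0.3772 = 16 / 1.276 = 12.54
S₃ = 12.54 × 0.8193^0.3772 = 12.54 × 0.9276 ≈ 11.63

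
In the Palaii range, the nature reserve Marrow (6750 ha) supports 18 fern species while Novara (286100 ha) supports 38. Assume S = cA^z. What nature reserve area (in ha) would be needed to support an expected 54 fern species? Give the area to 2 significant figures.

z = ln(38/18) / ln(286100/6750) = 0.7472 / 3.7468 = 0.1994
c = 18 / 6750^0.1994 = 18 / 5.803 = 3.102
A = (54/3.102)^(1/0.1994) ⇒ ln A = ln(17.41)/0.1994 = 14.3261
A = e^14.3261 ≈ 1666324 ha

1700000 ha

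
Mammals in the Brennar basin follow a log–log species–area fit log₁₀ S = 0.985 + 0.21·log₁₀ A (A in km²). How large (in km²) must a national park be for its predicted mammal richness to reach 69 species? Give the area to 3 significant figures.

69 = 9.661 × A^0.21  ⇒  A^0.21 = 69/9.661 = 7.142
ln A = ln(7.142) / 0.21 = 1.9661 / 0.21 = 9.3622
A = e^9.3622 ≈ 11640 km²

11600 km²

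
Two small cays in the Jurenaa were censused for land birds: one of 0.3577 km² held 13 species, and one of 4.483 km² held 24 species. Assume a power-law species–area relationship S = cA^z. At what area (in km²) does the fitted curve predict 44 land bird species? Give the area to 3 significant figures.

z = ln(24/13) / ln(4.483/0.3577) = 0.6131 / 2.5284 = 0.2425
c = 13 / 0.3577^0.2425 = 13 / 0.7793 = 16.68
A = (44/16.68)^(1/0.2425) ⇒ ln A = ln(2.638)/0.2425 = 3.9999
A = e^3.9999 ≈ 54.59 km²

54.6 km²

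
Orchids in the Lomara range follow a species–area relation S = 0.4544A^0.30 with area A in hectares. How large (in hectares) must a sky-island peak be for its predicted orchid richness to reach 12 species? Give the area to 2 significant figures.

55000 hectares

12 = 0.4544 × A^0.3  ⇒  A^0.3 = 12/0.4544 = 26.41
ln A = ln(26.41) / 0.3 = 3.2737 / 0.3 = 10.9123
A = e^10.9123 ≈ 54846 hectares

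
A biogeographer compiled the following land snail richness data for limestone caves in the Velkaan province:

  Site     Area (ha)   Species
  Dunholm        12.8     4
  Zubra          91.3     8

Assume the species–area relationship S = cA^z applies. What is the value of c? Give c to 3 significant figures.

1.63

z = ln(S₂/S₁) / ln(A₂/A₁) = ln(8/4) / ln(91.3/12.8) = 0.6931 / 1.9647 = 0.3528
c = S₁ / A₁^z = 4 / 12.8^0.3528 = 4 / 2.458 = 1.627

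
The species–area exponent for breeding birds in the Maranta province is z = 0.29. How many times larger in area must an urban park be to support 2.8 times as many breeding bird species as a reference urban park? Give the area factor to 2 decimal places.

34.83

(A₂/A₁)^0.29 = 2.8, so A₂/A₁ = 2.8^(1/0.29) = 2.8^3.448
ln(A₂/A₁) = ln 2.8 / 0.29 = 1.0296 / 0.29 = 3.5504
A₂/A₁ = e^3.5504 ≈ 34.83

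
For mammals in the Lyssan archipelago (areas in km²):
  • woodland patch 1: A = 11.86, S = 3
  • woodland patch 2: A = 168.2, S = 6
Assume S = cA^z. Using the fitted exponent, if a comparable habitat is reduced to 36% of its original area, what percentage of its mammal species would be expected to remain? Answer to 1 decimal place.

z = ln(6/3) / ln(168.2/11.86) = 0.6931 / 2.6520 = 0.2614
S_new/S_old = (A_new/A_old)^z = 0.36^0.2614 = exp(0.2614 × -1.0217) = 0.7657

76.6%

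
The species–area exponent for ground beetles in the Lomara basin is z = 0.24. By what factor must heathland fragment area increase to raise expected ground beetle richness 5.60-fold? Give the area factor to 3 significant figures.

(A₂/A₁)^0.24 = 5.6, so A₂/A₁ = 5.6^(1/0.24) = 5.6^4.167
ln(A₂/A₁) = ln 5.6 / 0.24 = 1.7228 / 0.24 = 7.1782
A₂/A₁ = e^7.1782 ≈ 1311

1310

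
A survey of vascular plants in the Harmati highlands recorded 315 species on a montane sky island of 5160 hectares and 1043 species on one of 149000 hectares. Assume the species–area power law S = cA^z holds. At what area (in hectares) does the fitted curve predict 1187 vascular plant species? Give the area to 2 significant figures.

z = ln(1043/315) / ln(149000/5160) = 1.1973 / 3.3630 = 0.3560
c = 315 / 5160^0.3560 = 315 / 20.98 = 15.02
A = (1187/15.02)^(1/0.3560) ⇒ ln A = ln(79.05)/0.3560 = 12.2750
A = e^12.2750 ≈ 214264 hectares

210000 hectares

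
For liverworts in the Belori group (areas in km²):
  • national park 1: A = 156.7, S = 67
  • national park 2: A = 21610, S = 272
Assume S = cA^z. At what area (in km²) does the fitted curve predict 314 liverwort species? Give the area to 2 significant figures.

36000 km²

z = ln(272/67) / ln(21610/156.7) = 1.4011 / 4.9266 = 0.2844
c = 67 / 156.7^0.2844 = 67 / 4.21 = 15.91
A = (314/15.91)^(1/0.2844) ⇒ ln A = ln(19.73)/0.2844 = 10.4858
A = e^10.4858 ≈ 35804 km²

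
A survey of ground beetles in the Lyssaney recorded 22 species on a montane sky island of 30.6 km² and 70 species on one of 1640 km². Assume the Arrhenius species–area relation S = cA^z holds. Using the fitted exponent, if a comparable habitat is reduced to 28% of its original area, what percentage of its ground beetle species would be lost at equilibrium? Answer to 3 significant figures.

z = ln(70/22) / ln(1640/30.6) = 1.1575 / 3.9815 = 0.2907
S_new/S_old = (A_new/A_old)^z = 0.28^0.2907 = exp(0.2907 × -1.2730) = 0.6907
Fraction lost = 1 − 0.6907 = 0.3093

30.9%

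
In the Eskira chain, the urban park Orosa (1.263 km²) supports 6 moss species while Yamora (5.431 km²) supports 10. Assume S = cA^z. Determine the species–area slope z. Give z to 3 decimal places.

0.350

Taking logs: ln S = ln c + z ln A, so z = (ln S₂ − ln S₁)/(ln A₂ − ln A₁).
z = ln(10/6) / ln(5.431/1.263) = ln(1.667) / ln(4.3) = 0.5108 / 1.4586 = 0.3502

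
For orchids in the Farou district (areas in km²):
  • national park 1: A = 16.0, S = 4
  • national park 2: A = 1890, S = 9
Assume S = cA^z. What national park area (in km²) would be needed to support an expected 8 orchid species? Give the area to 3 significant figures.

z = ln(9/4) / ln(1890/16) = 0.8109 / 4.7717 = 0.1699
c = 4 / 16^0.1699 = 4 / 1.602 = 2.497
A = (8/2.497)^(1/0.1699) ⇒ ln A = ln(3.204)/0.1699 = 6.8513
A = e^6.8513 ≈ 945.1 km²

945 km²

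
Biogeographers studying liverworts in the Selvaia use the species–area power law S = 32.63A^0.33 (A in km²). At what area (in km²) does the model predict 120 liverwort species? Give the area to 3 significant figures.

51.7 km²

120 = 32.63 × A^0.33  ⇒  A^0.33 = 120/32.63 = 3.678
ln A = ln(3.678) / 0.33 = 1.3023 / 0.33 = 3.9462
A = e^3.9462 ≈ 51.74 km²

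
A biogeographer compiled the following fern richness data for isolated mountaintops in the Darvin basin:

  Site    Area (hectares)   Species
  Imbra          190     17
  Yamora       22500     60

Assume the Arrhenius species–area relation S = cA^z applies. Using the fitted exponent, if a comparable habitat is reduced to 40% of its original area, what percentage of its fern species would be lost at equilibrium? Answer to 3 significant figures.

z = ln(60/17) / ln(22500/190) = 1.2611 / 4.7742 = 0.2642
S_new/S_old = (A_new/A_old)^z = 0.4^0.2642 = exp(0.2642 × -0.9163) = 0.785
Fraction lost = 1 − 0.785 = 0.215

21.5%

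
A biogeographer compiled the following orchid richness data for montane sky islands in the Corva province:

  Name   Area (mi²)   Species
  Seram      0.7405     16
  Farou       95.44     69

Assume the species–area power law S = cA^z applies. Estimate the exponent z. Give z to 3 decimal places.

0.301

Taking logs: ln S = ln c + z ln A, so z = (ln S₂ − ln S₁)/(ln A₂ − ln A₁).
z = ln(69/16) / ln(95.44/0.7405) = ln(4.312) / ln(128.9) = 1.4615 / 4.8589 = 0.3008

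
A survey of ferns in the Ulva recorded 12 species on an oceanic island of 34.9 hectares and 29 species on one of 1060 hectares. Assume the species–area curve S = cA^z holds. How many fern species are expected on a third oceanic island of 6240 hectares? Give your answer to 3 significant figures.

z = ln(29/12) / ln(1060/34.9) = 0.8824 / 3.4135 = 0.2585
c = 12 / 34.9^0.2585 = 12 / 2.505 = 4.79
S₃ = 4.79 × 6240^0.2585 = 4.79 × 9.573 ≈ 45.86

45.9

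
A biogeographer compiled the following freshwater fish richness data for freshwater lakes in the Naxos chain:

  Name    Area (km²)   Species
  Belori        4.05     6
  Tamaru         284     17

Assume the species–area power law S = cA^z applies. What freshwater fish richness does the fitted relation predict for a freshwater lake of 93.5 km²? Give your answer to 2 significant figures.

z = ln(17/6) / ln(284/4.05) = 1.0415 / 4.2503 = 0.2450
c = 6 / 4.05^0.2450 = 6 / 1.409 = 4.259
S₃ = 4.259 × 93.5^0.2450 = 4.259 × 3.04 ≈ 12.95

13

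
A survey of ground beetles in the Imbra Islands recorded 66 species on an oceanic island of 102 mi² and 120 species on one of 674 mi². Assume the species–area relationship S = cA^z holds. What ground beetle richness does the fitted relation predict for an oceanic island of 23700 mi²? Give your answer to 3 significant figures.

z = ln(120/66) / ln(674/102) = 0.5978 / 1.8883 = 0.3166
c = 66 / 102^0.3166 = 66 / 4.325 = 15.26
S₃ = 15.26 × 23700^0.3166 = 15.26 × 24.27 ≈ 370.4

370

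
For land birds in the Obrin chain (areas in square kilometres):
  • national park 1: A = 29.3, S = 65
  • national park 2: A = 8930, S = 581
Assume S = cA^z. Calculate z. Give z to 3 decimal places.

0.383

Taking logs: ln S = ln c + z ln A, so z = (ln S₂ − ln S₁)/(ln A₂ − ln A₁).
z = ln(581/65) / ln(8930/29.3) = ln(8.938) / ln(304.8) = 2.1904 / 5.7196 = 0.3830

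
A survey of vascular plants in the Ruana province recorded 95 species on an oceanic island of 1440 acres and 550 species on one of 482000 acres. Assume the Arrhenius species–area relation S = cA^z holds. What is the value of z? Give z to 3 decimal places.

0.302

Taking logs: ln S = ln c + z ln A, so z = (ln S₂ − ln S₁)/(ln A₂ − ln A₁).
z = ln(550/95) / ln(482000/1440) = ln(5.789) / ln(334.7) = 1.7560 / 5.8133 = 0.3021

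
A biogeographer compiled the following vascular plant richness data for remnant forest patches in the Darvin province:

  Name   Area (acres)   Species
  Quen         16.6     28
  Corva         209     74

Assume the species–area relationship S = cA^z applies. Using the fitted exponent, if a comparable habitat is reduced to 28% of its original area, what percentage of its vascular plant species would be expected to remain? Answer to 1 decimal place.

z = ln(74/28) / ln(209/16.6) = 0.9719 / 2.5329 = 0.3837
S_new/S_old = (A_new/A_old)^z = 0.28^0.3837 = exp(0.3837 × -1.2730) = 0.6136

61.4%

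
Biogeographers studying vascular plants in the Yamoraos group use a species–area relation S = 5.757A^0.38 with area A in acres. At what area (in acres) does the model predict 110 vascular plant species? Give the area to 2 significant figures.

110 = 5.757 × A^0.38  ⇒  A^0.38 = 110/5.757 = 19.11
ln A = ln(19.11) / 0.38 = 2.9501 / 0.38 = 7.7633
A = e^7.7633 ≈ 2353 acres

2400 acres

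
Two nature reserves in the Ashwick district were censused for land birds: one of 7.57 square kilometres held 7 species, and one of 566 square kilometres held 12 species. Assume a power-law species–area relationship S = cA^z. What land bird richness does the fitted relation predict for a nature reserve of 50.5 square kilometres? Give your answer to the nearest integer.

z = ln(12/7) / ln(566/7.57) = 0.5390 / 4.3144 = 0.1249
c = 7 / 7.57^0.1249 = 7 / 1.288 = 5.436
S₃ = 5.436 × 50.5^0.1249 = 5.436 × 1.632 ≈ 8.873

9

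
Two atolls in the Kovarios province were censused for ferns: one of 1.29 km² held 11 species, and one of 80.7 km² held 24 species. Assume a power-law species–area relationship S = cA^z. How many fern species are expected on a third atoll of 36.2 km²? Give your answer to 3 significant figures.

z = ln(24/11) / ln(80.7/1.29) = 0.7802 / 4.1361 = 0.1886
c = 11 / 1.29^0.1886 = 11 / 1.049 = 10.48
S₃ = 10.48 × 36.2^0.1886 = 10.48 × 1.968 ≈ 20.63

20.6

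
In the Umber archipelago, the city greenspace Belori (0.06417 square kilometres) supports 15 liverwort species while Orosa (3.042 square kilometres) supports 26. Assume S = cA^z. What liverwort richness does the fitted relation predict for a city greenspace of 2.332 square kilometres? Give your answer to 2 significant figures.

25

z = ln(26/15) / ln(3.042/0.06417) = 0.5500 / 3.8587 = 0.1425
c = 15 / 0.06417^0.1425 = 15 / 0.6761 = 22.19
S₃ = 22.19 × 2.332^0.1425 = 22.19 × 1.128 ≈ 25.03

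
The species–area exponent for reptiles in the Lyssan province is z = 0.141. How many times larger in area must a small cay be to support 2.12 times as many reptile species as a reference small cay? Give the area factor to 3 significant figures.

(A₂/A₁)^0.141 = 2.12, so A₂/A₁ = 2.12^(1/0.141) = 2.12^7.092
ln(A₂/A₁) = ln 2.12 / 0.141 = 0.7514 / 0.141 = 5.3292
A₂/A₁ = e^5.3292 ≈ 206.3

206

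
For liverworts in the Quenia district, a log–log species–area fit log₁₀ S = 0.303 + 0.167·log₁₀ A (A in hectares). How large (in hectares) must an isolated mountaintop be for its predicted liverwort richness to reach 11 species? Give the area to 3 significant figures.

26400 hectares

11 = 2.009 × A^0.167  ⇒  A^0.167 = 11/2.009 = 5.475
ln A = ln(5.475) / 0.167 = 1.7002 / 0.167 = 10.1809
A = e^10.1809 ≈ 26394 hectares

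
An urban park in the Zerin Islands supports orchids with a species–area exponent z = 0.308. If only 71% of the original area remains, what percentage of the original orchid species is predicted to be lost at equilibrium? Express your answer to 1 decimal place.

S_new/S_old = (A_new/A_old)^z = 0.71^0.308
= exp(0.308 × ln 0.71) = exp(0.308 × -0.3425) = exp(-0.1055) ≈ 0.8999
Fraction lost = 1 − 0.8999 = 0.1001

10.0%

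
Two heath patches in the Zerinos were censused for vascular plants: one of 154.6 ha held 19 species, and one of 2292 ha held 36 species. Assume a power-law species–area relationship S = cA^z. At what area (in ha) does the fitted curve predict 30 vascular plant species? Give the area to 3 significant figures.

1060 ha

z = ln(36/19) / ln(2292/154.6) = 0.6391 / 2.6963 = 0.2370
c = 19 / 154.6^0.2370 = 19 / 3.303 = 5.753
A = (30/5.753)^(1/0.2370) ⇒ ln A = ln(5.215)/0.2370 = 6.9679
A = e^6.9679 ≈ 1062 ha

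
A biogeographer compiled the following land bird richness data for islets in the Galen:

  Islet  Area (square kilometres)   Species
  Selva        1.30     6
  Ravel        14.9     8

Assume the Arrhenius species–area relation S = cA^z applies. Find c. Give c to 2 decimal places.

z = ln(S₂/S₁) / ln(A₂/A₁) = ln(8/6) / ln(14.9/1.3) = 0.2877 / 2.4390 = 0.1180
c = S₁ / A₁^z = 6 / 1.3^0.1180 = 6 / 1.031 = 5.817

5.82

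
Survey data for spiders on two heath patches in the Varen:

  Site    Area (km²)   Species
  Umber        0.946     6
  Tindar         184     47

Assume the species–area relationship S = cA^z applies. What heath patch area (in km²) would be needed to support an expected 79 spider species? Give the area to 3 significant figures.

695 km²

z = ln(47/6) / ln(184/0.946) = 2.0584 / 5.2704 = 0.3906
c = 6 / 0.946^0.3906 = 6 / 0.9786 = 6.132
A = (79/6.132)^(1/0.3906) ⇒ ln A = ln(12.88)/0.3906 = 6.5446
A = e^6.5446 ≈ 695.5 km²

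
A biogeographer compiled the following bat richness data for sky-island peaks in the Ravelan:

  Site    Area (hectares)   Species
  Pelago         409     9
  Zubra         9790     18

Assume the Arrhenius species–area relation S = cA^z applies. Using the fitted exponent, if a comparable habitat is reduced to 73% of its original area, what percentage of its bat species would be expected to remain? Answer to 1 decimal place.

93.4%

z = ln(18/9) / ln(9790/409) = 0.6931 / 3.1754 = 0.2183
S_new/S_old = (A_new/A_old)^z = 0.73^0.2183 = exp(0.2183 × -0.3147) = 0.9336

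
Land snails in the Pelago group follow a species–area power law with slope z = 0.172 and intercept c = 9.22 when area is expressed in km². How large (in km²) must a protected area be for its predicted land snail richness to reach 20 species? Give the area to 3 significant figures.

20 = 9.22 × A^0.172  ⇒  A^0.172 = 20/9.22 = 2.169
ln A = ln(2.169) / 0.172 = 0.7744 / 0.172 = 4.5021
A = e^4.5021 ≈ 90.2 km²

90.2 km²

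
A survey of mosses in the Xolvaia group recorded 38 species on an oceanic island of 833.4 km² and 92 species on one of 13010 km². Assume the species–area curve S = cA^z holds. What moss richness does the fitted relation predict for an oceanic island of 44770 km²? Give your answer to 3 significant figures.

137

z = ln(92/38) / ln(13010/833.4) = 0.8842 / 2.7480 = 0.3218
c = 38 / 833.4^0.3218 = 38 / 8.706 = 4.365
S₃ = 4.365 × 44770^0.3218 = 4.365 × 31.37 ≈ 136.9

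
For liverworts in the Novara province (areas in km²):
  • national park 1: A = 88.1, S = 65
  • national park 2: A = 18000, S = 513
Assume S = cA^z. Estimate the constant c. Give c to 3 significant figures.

11.4

z = ln(S₂/S₁) / ln(A₂/A₁) = ln(513/65) / ln(18000/88.1) = 2.0659 / 5.3197 = 0.3884
c = S₁ / A₁^z = 65 / 88.1^0.3884 = 65 / 5.693 = 11.42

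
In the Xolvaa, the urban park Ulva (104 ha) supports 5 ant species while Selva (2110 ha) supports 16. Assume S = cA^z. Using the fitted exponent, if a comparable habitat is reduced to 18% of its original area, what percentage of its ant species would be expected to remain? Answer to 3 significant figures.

51.5%

z = ln(16/5) / ln(2110/104) = 1.1632 / 3.0101 = 0.3864
S_new/S_old = (A_new/A_old)^z = 0.18^0.3864 = exp(0.3864 × -1.7148) = 0.5155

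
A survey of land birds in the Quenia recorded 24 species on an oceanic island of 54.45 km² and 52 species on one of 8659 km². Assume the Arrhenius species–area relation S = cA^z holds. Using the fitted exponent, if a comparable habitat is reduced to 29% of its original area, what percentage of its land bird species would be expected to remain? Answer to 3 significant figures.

z = ln(52/24) / ln(8659/54.45) = 0.7732 / 5.0691 = 0.1525
S_new/S_old = (A_new/A_old)^z = 0.29^0.1525 = exp(0.1525 × -1.2379) = 0.8279

82.8%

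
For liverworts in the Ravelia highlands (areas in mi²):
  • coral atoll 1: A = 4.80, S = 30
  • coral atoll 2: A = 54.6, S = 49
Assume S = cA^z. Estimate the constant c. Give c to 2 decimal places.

z = ln(S₂/S₁) / ln(A₂/A₁) = ln(49/30) / ln(54.6/4.8) = 0.4906 / 2.4314 = 0.2018
c = S₁ / A₁^z = 30 / 4.8^0.2018 = 30 / 1.372 = 21.86

21.86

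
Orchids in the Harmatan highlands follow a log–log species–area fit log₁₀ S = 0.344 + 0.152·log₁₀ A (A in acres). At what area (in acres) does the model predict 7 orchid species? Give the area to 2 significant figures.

7 = 2.208 × A^0.152  ⇒  A^0.152 = 7/2.208 = 3.17
ln A = ln(3.17) / 0.152 = 1.1538 / 0.152 = 7.5909
A = e^7.5909 ≈ 1980 acres

2000 acres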